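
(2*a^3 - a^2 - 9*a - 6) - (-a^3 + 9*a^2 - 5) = 3*a^3 - 10*a^2 - 9*a - 1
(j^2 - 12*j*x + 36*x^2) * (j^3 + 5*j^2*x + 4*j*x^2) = j^5 - 7*j^4*x - 20*j^3*x^2 + 132*j^2*x^3 + 144*j*x^4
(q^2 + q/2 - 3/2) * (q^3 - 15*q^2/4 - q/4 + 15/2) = q^5 - 13*q^4/4 - 29*q^3/8 + 13*q^2 + 33*q/8 - 45/4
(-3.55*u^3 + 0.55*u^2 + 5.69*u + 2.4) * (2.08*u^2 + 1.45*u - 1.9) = -7.384*u^5 - 4.0035*u^4 + 19.3777*u^3 + 12.1975*u^2 - 7.331*u - 4.56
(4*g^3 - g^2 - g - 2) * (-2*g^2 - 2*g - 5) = -8*g^5 - 6*g^4 - 16*g^3 + 11*g^2 + 9*g + 10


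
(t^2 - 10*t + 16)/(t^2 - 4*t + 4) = (t - 8)/(t - 2)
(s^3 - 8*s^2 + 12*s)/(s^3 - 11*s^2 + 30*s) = (s - 2)/(s - 5)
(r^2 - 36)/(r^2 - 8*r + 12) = (r + 6)/(r - 2)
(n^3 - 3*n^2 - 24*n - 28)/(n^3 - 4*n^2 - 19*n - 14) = (n + 2)/(n + 1)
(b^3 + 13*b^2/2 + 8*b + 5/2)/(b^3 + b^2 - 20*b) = (2*b^2 + 3*b + 1)/(2*b*(b - 4))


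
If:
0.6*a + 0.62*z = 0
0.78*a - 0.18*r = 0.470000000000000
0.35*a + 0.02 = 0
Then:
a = -0.06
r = -2.86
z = 0.06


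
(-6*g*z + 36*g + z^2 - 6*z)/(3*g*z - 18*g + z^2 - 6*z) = (-6*g + z)/(3*g + z)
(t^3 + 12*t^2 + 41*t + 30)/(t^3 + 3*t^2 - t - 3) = (t^2 + 11*t + 30)/(t^2 + 2*t - 3)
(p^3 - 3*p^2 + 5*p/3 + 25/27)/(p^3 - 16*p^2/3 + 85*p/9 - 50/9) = (p + 1/3)/(p - 2)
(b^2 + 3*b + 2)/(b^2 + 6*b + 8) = (b + 1)/(b + 4)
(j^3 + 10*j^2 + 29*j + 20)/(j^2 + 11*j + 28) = (j^2 + 6*j + 5)/(j + 7)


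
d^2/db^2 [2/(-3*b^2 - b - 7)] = 4*(9*b^2 + 3*b - (6*b + 1)^2 + 21)/(3*b^2 + b + 7)^3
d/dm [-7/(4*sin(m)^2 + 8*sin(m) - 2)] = 14*(sin(m) + 1)*cos(m)/(4*sin(m) - cos(2*m))^2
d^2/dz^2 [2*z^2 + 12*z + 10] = 4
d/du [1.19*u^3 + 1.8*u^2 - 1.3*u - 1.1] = 3.57*u^2 + 3.6*u - 1.3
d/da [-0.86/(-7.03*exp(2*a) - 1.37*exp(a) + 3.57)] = (-12.0916*exp(a) - 1.1782)*exp(a)/(7.03*exp(2*a) + 1.37*exp(a) - 3.57)^2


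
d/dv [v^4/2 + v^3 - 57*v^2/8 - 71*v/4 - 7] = 2*v^3 + 3*v^2 - 57*v/4 - 71/4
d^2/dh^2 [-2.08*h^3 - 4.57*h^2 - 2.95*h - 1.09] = -12.48*h - 9.14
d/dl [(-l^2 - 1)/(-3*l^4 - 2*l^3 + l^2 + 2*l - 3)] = 2*(l*(3*l^4 + 2*l^3 - l^2 - 2*l + 3) - (l^2 + 1)*(6*l^3 + 3*l^2 - l - 1))/(3*l^4 + 2*l^3 - l^2 - 2*l + 3)^2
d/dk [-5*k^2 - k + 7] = -10*k - 1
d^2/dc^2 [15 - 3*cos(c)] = 3*cos(c)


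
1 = 1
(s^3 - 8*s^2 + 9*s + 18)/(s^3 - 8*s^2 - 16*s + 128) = (s^3 - 8*s^2 + 9*s + 18)/(s^3 - 8*s^2 - 16*s + 128)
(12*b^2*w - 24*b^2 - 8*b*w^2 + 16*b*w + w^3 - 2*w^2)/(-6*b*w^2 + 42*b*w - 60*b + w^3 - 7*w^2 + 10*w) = (-2*b + w)/(w - 5)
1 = 1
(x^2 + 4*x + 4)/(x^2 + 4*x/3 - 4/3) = 3*(x + 2)/(3*x - 2)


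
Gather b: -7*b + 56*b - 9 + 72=49*b + 63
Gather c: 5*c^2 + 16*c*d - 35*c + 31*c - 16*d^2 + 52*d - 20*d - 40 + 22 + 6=5*c^2 + c*(16*d - 4) - 16*d^2 + 32*d - 12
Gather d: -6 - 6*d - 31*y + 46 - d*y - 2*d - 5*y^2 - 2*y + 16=d*(-y - 8) - 5*y^2 - 33*y + 56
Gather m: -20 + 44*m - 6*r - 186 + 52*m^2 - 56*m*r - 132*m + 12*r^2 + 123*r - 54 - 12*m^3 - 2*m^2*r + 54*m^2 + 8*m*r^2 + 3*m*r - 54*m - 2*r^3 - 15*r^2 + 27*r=-12*m^3 + m^2*(106 - 2*r) + m*(8*r^2 - 53*r - 142) - 2*r^3 - 3*r^2 + 144*r - 260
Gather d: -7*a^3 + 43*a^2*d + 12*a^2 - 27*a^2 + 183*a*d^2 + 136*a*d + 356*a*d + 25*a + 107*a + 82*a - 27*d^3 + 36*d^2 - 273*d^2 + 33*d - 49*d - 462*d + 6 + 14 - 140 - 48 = -7*a^3 - 15*a^2 + 214*a - 27*d^3 + d^2*(183*a - 237) + d*(43*a^2 + 492*a - 478) - 168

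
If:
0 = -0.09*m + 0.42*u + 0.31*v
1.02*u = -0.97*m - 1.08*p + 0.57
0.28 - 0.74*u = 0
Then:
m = 3.44444444444444*v + 1.76576576576577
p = -3.09362139917695*v - 1.4154988321655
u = 0.38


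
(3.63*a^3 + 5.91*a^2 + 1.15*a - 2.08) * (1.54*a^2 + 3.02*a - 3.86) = 5.5902*a^5 + 20.064*a^4 + 5.6074*a^3 - 22.5428*a^2 - 10.7206*a + 8.0288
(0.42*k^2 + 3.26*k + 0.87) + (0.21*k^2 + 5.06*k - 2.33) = 0.63*k^2 + 8.32*k - 1.46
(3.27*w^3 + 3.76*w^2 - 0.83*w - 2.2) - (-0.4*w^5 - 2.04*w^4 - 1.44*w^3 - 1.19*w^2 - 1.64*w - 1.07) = 0.4*w^5 + 2.04*w^4 + 4.71*w^3 + 4.95*w^2 + 0.81*w - 1.13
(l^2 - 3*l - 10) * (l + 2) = l^3 - l^2 - 16*l - 20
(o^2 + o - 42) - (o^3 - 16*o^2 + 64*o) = -o^3 + 17*o^2 - 63*o - 42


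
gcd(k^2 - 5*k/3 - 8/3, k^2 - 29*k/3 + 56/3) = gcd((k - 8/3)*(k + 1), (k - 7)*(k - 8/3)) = k - 8/3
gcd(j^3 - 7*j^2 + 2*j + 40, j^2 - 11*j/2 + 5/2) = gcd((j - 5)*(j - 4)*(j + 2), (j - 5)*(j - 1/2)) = j - 5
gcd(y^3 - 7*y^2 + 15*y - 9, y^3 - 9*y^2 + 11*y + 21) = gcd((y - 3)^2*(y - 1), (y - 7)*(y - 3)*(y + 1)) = y - 3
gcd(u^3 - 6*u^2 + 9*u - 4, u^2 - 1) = u - 1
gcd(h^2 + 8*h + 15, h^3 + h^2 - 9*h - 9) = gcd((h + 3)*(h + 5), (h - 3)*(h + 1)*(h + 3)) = h + 3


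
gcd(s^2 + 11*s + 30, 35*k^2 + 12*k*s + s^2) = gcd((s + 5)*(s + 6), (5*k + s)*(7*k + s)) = 1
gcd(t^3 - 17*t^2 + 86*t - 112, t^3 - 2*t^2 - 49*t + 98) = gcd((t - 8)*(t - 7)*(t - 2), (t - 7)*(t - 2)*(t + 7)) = t^2 - 9*t + 14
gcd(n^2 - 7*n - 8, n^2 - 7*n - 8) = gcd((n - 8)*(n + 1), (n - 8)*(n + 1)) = n^2 - 7*n - 8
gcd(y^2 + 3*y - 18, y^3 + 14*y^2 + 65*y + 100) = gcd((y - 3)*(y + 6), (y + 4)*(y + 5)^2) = 1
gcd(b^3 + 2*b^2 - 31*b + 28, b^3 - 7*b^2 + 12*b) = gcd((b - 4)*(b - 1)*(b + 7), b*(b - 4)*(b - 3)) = b - 4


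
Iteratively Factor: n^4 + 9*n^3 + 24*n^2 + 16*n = (n + 4)*(n^3 + 5*n^2 + 4*n) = (n + 4)^2*(n^2 + n) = n*(n + 4)^2*(n + 1)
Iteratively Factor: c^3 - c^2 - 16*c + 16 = (c - 1)*(c^2 - 16) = (c - 1)*(c + 4)*(c - 4)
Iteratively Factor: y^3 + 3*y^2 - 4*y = (y)*(y^2 + 3*y - 4) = y*(y + 4)*(y - 1)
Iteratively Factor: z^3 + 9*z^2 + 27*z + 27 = (z + 3)*(z^2 + 6*z + 9) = (z + 3)^2*(z + 3)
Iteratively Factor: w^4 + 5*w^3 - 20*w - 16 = (w + 4)*(w^3 + w^2 - 4*w - 4) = (w - 2)*(w + 4)*(w^2 + 3*w + 2) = (w - 2)*(w + 2)*(w + 4)*(w + 1)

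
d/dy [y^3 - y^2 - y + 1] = 3*y^2 - 2*y - 1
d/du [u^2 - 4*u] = 2*u - 4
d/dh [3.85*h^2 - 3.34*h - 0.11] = 7.7*h - 3.34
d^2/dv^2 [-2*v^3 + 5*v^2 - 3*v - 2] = 10 - 12*v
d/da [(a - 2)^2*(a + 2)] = (a - 2)*(3*a + 2)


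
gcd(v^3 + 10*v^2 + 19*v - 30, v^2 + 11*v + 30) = v^2 + 11*v + 30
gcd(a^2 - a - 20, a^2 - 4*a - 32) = a + 4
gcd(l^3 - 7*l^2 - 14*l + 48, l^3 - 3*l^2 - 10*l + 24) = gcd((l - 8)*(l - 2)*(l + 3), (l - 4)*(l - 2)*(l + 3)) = l^2 + l - 6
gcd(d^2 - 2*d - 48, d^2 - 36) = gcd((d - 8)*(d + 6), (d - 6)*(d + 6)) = d + 6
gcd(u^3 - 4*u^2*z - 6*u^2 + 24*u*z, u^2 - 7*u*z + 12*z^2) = -u + 4*z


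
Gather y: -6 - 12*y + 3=-12*y - 3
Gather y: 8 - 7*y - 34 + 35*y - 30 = 28*y - 56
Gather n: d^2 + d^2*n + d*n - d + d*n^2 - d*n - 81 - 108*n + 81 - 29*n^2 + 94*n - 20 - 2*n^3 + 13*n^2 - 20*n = d^2 - d - 2*n^3 + n^2*(d - 16) + n*(d^2 - 34) - 20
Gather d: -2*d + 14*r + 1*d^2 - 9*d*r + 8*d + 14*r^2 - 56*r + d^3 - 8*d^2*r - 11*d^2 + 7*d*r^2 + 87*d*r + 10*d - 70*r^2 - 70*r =d^3 + d^2*(-8*r - 10) + d*(7*r^2 + 78*r + 16) - 56*r^2 - 112*r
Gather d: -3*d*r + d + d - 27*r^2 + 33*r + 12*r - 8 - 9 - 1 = d*(2 - 3*r) - 27*r^2 + 45*r - 18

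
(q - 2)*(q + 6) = q^2 + 4*q - 12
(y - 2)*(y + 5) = y^2 + 3*y - 10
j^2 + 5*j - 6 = (j - 1)*(j + 6)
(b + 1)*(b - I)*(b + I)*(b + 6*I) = b^4 + b^3 + 6*I*b^3 + b^2 + 6*I*b^2 + b + 6*I*b + 6*I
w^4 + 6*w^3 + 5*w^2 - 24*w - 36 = (w - 2)*(w + 2)*(w + 3)^2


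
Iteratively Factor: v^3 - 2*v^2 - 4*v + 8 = (v + 2)*(v^2 - 4*v + 4) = (v - 2)*(v + 2)*(v - 2)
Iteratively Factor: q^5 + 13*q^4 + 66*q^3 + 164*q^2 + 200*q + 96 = (q + 4)*(q^4 + 9*q^3 + 30*q^2 + 44*q + 24) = (q + 2)*(q + 4)*(q^3 + 7*q^2 + 16*q + 12) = (q + 2)*(q + 3)*(q + 4)*(q^2 + 4*q + 4) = (q + 2)^2*(q + 3)*(q + 4)*(q + 2)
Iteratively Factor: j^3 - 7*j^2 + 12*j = (j - 4)*(j^2 - 3*j) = (j - 4)*(j - 3)*(j)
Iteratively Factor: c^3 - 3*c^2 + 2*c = (c - 2)*(c^2 - c) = c*(c - 2)*(c - 1)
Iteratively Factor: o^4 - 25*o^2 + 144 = (o - 3)*(o^3 + 3*o^2 - 16*o - 48) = (o - 4)*(o - 3)*(o^2 + 7*o + 12) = (o - 4)*(o - 3)*(o + 3)*(o + 4)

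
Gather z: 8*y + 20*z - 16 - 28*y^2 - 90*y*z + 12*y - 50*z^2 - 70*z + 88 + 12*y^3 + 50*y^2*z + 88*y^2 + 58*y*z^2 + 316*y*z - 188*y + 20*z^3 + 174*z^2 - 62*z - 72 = 12*y^3 + 60*y^2 - 168*y + 20*z^3 + z^2*(58*y + 124) + z*(50*y^2 + 226*y - 112)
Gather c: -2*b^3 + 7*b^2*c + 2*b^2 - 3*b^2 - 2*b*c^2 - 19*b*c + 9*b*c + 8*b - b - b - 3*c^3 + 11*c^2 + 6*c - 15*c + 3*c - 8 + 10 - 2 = -2*b^3 - b^2 + 6*b - 3*c^3 + c^2*(11 - 2*b) + c*(7*b^2 - 10*b - 6)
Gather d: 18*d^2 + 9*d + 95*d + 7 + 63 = 18*d^2 + 104*d + 70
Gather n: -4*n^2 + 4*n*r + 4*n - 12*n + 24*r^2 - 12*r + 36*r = -4*n^2 + n*(4*r - 8) + 24*r^2 + 24*r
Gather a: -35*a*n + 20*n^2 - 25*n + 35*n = -35*a*n + 20*n^2 + 10*n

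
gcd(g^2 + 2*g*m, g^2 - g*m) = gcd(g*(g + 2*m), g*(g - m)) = g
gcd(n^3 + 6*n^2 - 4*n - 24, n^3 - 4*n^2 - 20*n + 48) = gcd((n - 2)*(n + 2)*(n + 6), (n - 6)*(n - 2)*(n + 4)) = n - 2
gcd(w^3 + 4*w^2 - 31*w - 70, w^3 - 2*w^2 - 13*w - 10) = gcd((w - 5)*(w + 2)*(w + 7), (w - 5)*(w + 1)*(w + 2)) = w^2 - 3*w - 10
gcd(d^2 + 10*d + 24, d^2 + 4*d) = d + 4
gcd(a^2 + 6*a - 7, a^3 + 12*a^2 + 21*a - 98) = a + 7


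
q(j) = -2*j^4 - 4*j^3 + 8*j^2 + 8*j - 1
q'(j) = -8*j^3 - 12*j^2 + 16*j + 8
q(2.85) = -137.77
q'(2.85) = -229.06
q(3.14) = -215.26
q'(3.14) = -307.75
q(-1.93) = 14.37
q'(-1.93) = -10.07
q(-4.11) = -191.72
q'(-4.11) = 294.95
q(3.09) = -200.24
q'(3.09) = -293.17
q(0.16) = 0.47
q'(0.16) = 10.22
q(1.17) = 9.16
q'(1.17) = -2.52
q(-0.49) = -2.64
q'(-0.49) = -1.78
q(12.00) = -47137.00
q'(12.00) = -15352.00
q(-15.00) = -86071.00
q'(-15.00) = 24068.00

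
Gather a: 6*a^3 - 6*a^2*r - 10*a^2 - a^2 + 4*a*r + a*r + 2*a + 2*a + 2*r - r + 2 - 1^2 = 6*a^3 + a^2*(-6*r - 11) + a*(5*r + 4) + r + 1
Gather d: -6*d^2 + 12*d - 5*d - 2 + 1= -6*d^2 + 7*d - 1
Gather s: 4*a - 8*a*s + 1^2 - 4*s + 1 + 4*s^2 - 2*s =4*a + 4*s^2 + s*(-8*a - 6) + 2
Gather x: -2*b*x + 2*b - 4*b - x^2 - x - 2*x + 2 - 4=-2*b - x^2 + x*(-2*b - 3) - 2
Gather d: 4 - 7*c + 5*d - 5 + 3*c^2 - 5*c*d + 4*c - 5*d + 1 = 3*c^2 - 5*c*d - 3*c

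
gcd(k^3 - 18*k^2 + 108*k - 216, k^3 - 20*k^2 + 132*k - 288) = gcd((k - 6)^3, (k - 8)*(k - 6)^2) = k^2 - 12*k + 36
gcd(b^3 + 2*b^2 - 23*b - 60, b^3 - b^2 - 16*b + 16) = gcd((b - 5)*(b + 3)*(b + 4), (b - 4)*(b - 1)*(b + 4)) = b + 4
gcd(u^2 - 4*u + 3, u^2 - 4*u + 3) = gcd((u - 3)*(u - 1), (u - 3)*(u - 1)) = u^2 - 4*u + 3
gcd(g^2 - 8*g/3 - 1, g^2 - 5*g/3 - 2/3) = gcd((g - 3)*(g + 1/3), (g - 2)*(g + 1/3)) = g + 1/3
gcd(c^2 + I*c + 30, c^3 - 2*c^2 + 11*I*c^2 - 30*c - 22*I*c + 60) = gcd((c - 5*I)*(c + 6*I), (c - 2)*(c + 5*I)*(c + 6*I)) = c + 6*I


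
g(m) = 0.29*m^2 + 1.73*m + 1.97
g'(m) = 0.58*m + 1.73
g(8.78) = 39.52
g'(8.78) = 6.82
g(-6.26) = 2.50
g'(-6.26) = -1.90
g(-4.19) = -0.19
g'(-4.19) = -0.70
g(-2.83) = -0.60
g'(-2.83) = 0.09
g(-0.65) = 0.97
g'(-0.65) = 1.35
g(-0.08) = 1.83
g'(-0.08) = 1.68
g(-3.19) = -0.60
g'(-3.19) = -0.12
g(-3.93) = -0.35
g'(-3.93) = -0.55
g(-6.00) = 2.03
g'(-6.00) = -1.75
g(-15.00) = 41.27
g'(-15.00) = -6.97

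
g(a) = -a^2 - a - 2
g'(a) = -2*a - 1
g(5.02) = -32.22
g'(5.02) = -11.04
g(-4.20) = -15.44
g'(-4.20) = 7.40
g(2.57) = -11.17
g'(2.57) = -6.14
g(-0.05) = -1.95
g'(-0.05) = -0.90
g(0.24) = -2.30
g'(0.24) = -1.48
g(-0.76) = -1.82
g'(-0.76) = 0.52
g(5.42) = -36.80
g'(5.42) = -11.84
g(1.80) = -7.04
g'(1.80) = -4.60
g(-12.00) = -134.00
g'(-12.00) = 23.00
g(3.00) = -14.00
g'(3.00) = -7.00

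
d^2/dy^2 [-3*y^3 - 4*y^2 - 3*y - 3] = -18*y - 8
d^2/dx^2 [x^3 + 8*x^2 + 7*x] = 6*x + 16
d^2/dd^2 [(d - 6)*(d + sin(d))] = (6 - d)*sin(d) + 2*cos(d) + 2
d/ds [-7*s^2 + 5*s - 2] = 5 - 14*s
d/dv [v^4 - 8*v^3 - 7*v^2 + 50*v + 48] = 4*v^3 - 24*v^2 - 14*v + 50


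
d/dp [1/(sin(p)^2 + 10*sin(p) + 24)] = -2*(sin(p) + 5)*cos(p)/(sin(p)^2 + 10*sin(p) + 24)^2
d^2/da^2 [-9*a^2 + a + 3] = -18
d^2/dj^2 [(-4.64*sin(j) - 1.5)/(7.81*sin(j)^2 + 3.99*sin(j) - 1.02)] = (283.021904*sin(j)^5 + 221.385384*sin(j)^4 - 204.03625*sin(j)^3 - 458.403678*sin(j)^2 - 491.303952*sin(j) - 109.426644)/(7.81*sin(j)^2 + 3.99*sin(j) - 1.02)^3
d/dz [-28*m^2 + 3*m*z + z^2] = 3*m + 2*z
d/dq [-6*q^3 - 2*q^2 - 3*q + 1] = -18*q^2 - 4*q - 3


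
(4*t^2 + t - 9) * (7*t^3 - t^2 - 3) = 28*t^5 + 3*t^4 - 64*t^3 - 3*t^2 - 3*t + 27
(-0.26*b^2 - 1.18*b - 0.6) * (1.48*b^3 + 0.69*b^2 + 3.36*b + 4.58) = -0.3848*b^5 - 1.9258*b^4 - 2.5758*b^3 - 5.5696*b^2 - 7.4204*b - 2.748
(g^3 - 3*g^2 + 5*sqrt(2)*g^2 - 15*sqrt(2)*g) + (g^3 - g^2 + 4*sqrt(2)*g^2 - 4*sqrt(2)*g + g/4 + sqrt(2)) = 2*g^3 - 4*g^2 + 9*sqrt(2)*g^2 - 19*sqrt(2)*g + g/4 + sqrt(2)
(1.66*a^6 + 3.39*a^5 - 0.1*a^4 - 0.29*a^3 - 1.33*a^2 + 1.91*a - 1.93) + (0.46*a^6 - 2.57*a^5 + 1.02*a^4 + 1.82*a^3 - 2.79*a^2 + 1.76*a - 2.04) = 2.12*a^6 + 0.82*a^5 + 0.92*a^4 + 1.53*a^3 - 4.12*a^2 + 3.67*a - 3.97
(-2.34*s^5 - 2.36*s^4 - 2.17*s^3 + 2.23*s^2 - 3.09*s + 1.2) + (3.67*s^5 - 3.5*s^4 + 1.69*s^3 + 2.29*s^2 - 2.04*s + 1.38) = 1.33*s^5 - 5.86*s^4 - 0.48*s^3 + 4.52*s^2 - 5.13*s + 2.58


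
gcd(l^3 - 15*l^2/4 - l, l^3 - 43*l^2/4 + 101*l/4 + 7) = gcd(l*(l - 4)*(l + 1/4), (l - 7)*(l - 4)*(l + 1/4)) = l^2 - 15*l/4 - 1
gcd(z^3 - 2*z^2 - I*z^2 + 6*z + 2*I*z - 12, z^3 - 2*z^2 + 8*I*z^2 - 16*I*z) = z - 2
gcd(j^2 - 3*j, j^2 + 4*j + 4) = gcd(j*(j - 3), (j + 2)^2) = 1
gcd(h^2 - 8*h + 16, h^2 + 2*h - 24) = h - 4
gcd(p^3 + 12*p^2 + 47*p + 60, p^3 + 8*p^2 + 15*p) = p^2 + 8*p + 15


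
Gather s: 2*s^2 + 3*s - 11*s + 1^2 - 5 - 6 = 2*s^2 - 8*s - 10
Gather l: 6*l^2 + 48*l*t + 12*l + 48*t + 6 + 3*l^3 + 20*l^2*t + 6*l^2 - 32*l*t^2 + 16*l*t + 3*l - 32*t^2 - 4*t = 3*l^3 + l^2*(20*t + 12) + l*(-32*t^2 + 64*t + 15) - 32*t^2 + 44*t + 6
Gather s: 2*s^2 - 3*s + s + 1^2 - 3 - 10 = 2*s^2 - 2*s - 12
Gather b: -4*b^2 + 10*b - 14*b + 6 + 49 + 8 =-4*b^2 - 4*b + 63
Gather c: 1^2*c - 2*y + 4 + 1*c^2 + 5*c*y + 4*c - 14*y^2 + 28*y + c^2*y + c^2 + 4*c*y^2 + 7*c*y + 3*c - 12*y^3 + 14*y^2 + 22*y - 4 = c^2*(y + 2) + c*(4*y^2 + 12*y + 8) - 12*y^3 + 48*y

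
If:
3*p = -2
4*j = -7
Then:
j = -7/4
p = -2/3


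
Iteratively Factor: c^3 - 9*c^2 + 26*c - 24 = (c - 4)*(c^2 - 5*c + 6) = (c - 4)*(c - 3)*(c - 2)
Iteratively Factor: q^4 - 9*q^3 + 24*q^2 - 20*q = (q - 2)*(q^3 - 7*q^2 + 10*q) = (q - 2)^2*(q^2 - 5*q) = q*(q - 2)^2*(q - 5)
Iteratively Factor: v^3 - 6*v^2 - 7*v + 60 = (v - 4)*(v^2 - 2*v - 15) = (v - 5)*(v - 4)*(v + 3)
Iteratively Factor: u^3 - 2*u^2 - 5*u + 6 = (u + 2)*(u^2 - 4*u + 3) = (u - 1)*(u + 2)*(u - 3)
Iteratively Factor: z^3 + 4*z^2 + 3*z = (z)*(z^2 + 4*z + 3) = z*(z + 1)*(z + 3)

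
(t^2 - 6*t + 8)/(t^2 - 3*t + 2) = (t - 4)/(t - 1)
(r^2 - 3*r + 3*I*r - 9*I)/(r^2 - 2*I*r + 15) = (r - 3)/(r - 5*I)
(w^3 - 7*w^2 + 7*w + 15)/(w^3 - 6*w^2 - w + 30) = (w + 1)/(w + 2)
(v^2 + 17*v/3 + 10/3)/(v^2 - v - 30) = (v + 2/3)/(v - 6)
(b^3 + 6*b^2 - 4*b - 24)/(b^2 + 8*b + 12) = b - 2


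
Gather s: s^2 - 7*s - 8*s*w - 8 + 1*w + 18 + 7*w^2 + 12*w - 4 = s^2 + s*(-8*w - 7) + 7*w^2 + 13*w + 6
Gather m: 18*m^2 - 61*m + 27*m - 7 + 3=18*m^2 - 34*m - 4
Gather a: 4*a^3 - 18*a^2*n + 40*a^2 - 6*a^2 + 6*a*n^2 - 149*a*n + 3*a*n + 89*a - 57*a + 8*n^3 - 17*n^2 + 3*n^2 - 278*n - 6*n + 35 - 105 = 4*a^3 + a^2*(34 - 18*n) + a*(6*n^2 - 146*n + 32) + 8*n^3 - 14*n^2 - 284*n - 70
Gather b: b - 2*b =-b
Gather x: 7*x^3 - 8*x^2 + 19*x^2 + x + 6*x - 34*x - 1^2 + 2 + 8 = 7*x^3 + 11*x^2 - 27*x + 9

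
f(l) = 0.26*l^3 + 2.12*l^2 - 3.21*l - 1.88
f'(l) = 0.78*l^2 + 4.24*l - 3.21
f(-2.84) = 18.38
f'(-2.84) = -8.96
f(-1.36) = 5.75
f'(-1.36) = -7.53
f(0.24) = -2.52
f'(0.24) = -2.15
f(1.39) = -1.55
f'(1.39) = 4.19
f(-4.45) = 31.47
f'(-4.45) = -6.63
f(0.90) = -2.86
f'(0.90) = 1.24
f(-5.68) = 37.10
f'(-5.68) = -2.13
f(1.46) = -1.24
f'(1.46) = 4.64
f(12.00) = 714.16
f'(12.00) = 159.99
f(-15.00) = -354.23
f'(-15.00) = 108.69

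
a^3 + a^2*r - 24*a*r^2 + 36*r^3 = (a - 3*r)*(a - 2*r)*(a + 6*r)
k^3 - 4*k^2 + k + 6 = (k - 3)*(k - 2)*(k + 1)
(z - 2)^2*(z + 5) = z^3 + z^2 - 16*z + 20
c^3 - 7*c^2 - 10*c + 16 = (c - 8)*(c - 1)*(c + 2)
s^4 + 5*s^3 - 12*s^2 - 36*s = s*(s - 3)*(s + 2)*(s + 6)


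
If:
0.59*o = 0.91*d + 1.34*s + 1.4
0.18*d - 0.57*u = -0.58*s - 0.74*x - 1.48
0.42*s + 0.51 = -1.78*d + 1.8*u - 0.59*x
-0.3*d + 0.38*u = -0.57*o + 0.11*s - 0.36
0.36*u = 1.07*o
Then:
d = -0.47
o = -0.35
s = -0.88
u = -1.05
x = -2.00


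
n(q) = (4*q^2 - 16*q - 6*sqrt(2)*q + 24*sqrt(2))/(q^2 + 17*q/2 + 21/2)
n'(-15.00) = 1.06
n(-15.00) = 12.05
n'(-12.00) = 2.79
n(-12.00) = 17.21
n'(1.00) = -1.18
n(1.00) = 0.67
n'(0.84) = -1.46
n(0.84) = 0.88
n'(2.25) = -0.18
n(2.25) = -0.03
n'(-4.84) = 14.34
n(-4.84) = -34.12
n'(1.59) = -0.53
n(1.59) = 0.19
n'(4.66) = 0.15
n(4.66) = 0.09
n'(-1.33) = -498.95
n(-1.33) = 76.34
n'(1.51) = -0.59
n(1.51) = 0.24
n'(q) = (-2*q - 17/2)*(4*q^2 - 16*q - 6*sqrt(2)*q + 24*sqrt(2))/(q^2 + 17*q/2 + 21/2)^2 + (8*q - 16 - 6*sqrt(2))/(q^2 + 17*q/2 + 21/2)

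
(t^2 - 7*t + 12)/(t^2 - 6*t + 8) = (t - 3)/(t - 2)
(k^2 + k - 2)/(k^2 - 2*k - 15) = (-k^2 - k + 2)/(-k^2 + 2*k + 15)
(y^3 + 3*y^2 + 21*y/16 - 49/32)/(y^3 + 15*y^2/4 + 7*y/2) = (8*y^2 + 10*y - 7)/(8*y*(y + 2))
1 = 1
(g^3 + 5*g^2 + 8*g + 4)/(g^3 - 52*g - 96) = (g^2 + 3*g + 2)/(g^2 - 2*g - 48)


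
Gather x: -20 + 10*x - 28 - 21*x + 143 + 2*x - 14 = 81 - 9*x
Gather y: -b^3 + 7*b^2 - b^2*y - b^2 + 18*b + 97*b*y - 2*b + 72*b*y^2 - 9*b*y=-b^3 + 6*b^2 + 72*b*y^2 + 16*b + y*(-b^2 + 88*b)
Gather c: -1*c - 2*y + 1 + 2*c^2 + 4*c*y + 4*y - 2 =2*c^2 + c*(4*y - 1) + 2*y - 1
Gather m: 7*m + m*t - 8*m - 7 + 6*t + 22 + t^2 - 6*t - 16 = m*(t - 1) + t^2 - 1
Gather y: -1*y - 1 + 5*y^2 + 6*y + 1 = 5*y^2 + 5*y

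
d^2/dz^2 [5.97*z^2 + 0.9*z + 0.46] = 11.9400000000000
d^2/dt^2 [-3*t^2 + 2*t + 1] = -6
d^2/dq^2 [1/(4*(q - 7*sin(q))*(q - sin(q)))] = (-2*q^3*sin(q) - 9*q^2*sin(q)^2 - 12*q^2*cos(q) + 30*q^2 + 42*q*sin(q)^3 + 60*q*sin(q)*cos(q) - 96*q*sin(q) - 49*sin(q)^4 - 84*sin(q)^2*cos(q) + 102*sin(q)^2)/((q - 7*sin(q))^3*(q - sin(q))^3)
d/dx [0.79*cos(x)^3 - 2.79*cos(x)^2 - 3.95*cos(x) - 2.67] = (-2.37*cos(x)^2 + 5.58*cos(x) + 3.95)*sin(x)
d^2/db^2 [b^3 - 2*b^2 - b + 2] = 6*b - 4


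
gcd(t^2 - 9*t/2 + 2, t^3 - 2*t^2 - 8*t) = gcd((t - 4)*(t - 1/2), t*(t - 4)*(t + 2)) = t - 4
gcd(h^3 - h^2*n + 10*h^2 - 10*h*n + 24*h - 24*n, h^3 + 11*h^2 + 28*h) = h + 4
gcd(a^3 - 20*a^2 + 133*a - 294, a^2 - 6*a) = a - 6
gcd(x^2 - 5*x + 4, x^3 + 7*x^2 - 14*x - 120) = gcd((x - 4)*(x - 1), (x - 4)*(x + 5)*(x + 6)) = x - 4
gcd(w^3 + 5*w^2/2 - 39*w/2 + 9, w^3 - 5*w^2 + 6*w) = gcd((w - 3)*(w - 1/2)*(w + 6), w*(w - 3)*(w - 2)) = w - 3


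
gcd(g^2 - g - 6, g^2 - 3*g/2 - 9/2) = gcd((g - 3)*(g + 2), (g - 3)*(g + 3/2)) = g - 3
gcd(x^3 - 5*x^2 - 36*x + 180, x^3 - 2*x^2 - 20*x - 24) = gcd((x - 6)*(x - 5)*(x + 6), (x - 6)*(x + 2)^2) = x - 6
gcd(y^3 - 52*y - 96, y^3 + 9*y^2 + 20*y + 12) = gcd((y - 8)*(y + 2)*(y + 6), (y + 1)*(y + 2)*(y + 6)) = y^2 + 8*y + 12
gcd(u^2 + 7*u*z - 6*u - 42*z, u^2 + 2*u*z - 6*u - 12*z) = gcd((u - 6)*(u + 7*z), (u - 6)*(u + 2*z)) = u - 6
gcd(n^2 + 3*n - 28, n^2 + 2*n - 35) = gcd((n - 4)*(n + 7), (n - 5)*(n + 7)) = n + 7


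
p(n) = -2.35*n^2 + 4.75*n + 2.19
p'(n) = 4.75 - 4.7*n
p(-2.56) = -25.37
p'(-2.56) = 16.78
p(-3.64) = -46.24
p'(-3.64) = 21.86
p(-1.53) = -10.58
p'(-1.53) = 11.94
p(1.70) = 3.47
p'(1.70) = -3.24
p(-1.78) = -13.71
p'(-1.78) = 13.12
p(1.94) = 2.56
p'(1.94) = -4.37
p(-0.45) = -0.42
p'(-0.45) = 6.86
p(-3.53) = -43.86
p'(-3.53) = 21.34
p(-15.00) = -597.81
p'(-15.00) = 75.25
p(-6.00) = -110.91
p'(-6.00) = 32.95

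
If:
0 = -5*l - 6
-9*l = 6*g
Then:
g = 9/5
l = -6/5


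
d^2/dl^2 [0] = 0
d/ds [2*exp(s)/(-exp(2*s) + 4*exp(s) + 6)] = 2*(exp(2*s) + 6)*exp(s)/(exp(4*s) - 8*exp(3*s) + 4*exp(2*s) + 48*exp(s) + 36)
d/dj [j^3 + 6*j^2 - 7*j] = 3*j^2 + 12*j - 7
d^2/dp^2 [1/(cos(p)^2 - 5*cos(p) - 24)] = (4*sin(p)^4 - 123*sin(p)^2 - 405*cos(p)/4 - 15*cos(3*p)/4 + 21)/(sin(p)^2 + 5*cos(p) + 23)^3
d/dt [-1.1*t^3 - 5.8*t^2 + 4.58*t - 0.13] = -3.3*t^2 - 11.6*t + 4.58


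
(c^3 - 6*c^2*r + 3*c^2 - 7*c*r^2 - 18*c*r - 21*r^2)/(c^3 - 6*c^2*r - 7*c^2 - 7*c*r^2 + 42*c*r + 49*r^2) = (c + 3)/(c - 7)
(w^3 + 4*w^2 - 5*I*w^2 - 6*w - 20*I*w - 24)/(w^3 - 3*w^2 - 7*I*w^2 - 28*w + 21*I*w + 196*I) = (w^2 - 5*I*w - 6)/(w^2 - 7*w*(1 + I) + 49*I)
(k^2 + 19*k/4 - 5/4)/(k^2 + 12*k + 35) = (k - 1/4)/(k + 7)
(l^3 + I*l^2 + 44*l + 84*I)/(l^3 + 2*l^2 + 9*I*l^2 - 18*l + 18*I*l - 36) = (l^2 - 5*I*l + 14)/(l^2 + l*(2 + 3*I) + 6*I)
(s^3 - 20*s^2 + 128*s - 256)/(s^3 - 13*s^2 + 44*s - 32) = (s - 8)/(s - 1)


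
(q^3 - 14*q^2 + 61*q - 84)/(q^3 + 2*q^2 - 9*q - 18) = (q^2 - 11*q + 28)/(q^2 + 5*q + 6)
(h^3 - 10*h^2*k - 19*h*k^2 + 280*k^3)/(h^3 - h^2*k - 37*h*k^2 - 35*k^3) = (h - 8*k)/(h + k)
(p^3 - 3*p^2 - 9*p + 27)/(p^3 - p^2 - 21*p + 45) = (p + 3)/(p + 5)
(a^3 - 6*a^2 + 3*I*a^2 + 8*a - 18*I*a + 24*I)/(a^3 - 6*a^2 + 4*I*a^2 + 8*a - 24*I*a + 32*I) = (a + 3*I)/(a + 4*I)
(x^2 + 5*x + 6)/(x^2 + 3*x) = (x + 2)/x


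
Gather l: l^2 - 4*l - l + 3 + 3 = l^2 - 5*l + 6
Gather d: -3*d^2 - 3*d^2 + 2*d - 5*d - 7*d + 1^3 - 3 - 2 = -6*d^2 - 10*d - 4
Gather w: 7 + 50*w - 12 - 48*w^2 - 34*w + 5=-48*w^2 + 16*w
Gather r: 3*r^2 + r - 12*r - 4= 3*r^2 - 11*r - 4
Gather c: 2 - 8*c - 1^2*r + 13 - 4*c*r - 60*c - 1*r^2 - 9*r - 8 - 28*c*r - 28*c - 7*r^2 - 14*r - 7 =c*(-32*r - 96) - 8*r^2 - 24*r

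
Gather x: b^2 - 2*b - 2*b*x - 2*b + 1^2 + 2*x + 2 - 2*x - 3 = b^2 - 2*b*x - 4*b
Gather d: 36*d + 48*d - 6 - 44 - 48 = 84*d - 98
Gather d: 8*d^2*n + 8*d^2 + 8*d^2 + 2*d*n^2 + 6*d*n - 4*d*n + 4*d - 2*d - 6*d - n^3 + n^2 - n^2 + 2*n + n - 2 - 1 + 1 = d^2*(8*n + 16) + d*(2*n^2 + 2*n - 4) - n^3 + 3*n - 2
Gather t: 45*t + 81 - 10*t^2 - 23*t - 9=-10*t^2 + 22*t + 72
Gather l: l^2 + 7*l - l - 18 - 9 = l^2 + 6*l - 27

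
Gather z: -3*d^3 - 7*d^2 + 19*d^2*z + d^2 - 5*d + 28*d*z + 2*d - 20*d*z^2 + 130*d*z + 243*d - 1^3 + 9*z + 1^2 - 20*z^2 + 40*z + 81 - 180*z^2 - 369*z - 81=-3*d^3 - 6*d^2 + 240*d + z^2*(-20*d - 200) + z*(19*d^2 + 158*d - 320)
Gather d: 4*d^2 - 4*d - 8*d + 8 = 4*d^2 - 12*d + 8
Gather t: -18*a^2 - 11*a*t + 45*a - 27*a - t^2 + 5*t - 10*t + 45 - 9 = -18*a^2 + 18*a - t^2 + t*(-11*a - 5) + 36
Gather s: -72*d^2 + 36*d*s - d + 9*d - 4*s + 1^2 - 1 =-72*d^2 + 8*d + s*(36*d - 4)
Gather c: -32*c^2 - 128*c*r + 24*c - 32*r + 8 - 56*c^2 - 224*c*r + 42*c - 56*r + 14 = -88*c^2 + c*(66 - 352*r) - 88*r + 22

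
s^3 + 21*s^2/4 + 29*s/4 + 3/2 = (s + 1/4)*(s + 2)*(s + 3)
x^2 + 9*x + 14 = (x + 2)*(x + 7)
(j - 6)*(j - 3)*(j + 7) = j^3 - 2*j^2 - 45*j + 126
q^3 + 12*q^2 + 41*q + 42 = (q + 2)*(q + 3)*(q + 7)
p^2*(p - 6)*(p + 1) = p^4 - 5*p^3 - 6*p^2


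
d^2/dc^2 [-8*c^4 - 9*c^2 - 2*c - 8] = -96*c^2 - 18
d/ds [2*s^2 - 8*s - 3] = 4*s - 8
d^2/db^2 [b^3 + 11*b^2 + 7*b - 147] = 6*b + 22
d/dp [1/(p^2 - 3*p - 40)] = (3 - 2*p)/(-p^2 + 3*p + 40)^2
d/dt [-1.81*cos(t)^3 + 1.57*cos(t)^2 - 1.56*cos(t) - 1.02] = (5.43*cos(t)^2 - 3.14*cos(t) + 1.56)*sin(t)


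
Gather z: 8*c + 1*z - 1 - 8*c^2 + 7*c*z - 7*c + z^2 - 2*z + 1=-8*c^2 + c + z^2 + z*(7*c - 1)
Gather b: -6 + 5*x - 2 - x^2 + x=-x^2 + 6*x - 8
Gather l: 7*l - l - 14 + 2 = 6*l - 12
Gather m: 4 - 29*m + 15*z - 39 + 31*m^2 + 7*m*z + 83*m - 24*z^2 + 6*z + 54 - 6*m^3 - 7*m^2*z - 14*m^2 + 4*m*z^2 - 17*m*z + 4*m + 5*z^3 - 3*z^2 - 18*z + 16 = -6*m^3 + m^2*(17 - 7*z) + m*(4*z^2 - 10*z + 58) + 5*z^3 - 27*z^2 + 3*z + 35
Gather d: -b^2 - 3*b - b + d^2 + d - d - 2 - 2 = -b^2 - 4*b + d^2 - 4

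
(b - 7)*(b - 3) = b^2 - 10*b + 21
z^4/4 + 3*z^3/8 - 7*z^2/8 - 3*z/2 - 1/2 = (z/4 + 1/4)*(z - 2)*(z + 1/2)*(z + 2)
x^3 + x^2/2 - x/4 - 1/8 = (x - 1/2)*(x + 1/2)^2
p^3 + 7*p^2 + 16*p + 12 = (p + 2)^2*(p + 3)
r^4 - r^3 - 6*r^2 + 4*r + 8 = (r - 2)^2*(r + 1)*(r + 2)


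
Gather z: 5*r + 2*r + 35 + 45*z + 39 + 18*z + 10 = 7*r + 63*z + 84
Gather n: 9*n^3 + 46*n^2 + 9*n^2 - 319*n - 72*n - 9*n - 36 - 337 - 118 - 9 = 9*n^3 + 55*n^2 - 400*n - 500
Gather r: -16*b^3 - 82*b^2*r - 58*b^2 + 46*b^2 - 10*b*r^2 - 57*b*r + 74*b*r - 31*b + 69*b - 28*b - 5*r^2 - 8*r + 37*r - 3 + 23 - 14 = -16*b^3 - 12*b^2 + 10*b + r^2*(-10*b - 5) + r*(-82*b^2 + 17*b + 29) + 6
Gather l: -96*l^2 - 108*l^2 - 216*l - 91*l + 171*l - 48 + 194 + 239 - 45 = -204*l^2 - 136*l + 340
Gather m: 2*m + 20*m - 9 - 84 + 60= 22*m - 33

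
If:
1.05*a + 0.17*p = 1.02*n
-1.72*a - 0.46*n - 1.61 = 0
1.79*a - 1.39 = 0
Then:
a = 0.78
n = -6.40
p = -43.22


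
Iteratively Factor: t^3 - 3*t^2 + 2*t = (t - 1)*(t^2 - 2*t) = (t - 2)*(t - 1)*(t)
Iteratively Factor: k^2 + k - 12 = (k - 3)*(k + 4)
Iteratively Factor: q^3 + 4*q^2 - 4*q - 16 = (q + 2)*(q^2 + 2*q - 8) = (q + 2)*(q + 4)*(q - 2)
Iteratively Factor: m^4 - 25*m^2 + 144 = (m - 3)*(m^3 + 3*m^2 - 16*m - 48) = (m - 3)*(m + 4)*(m^2 - m - 12) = (m - 3)*(m + 3)*(m + 4)*(m - 4)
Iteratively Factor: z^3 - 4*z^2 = (z)*(z^2 - 4*z) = z^2*(z - 4)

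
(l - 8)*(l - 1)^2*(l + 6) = l^4 - 4*l^3 - 43*l^2 + 94*l - 48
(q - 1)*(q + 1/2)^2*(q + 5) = q^4 + 5*q^3 - 3*q^2/4 - 4*q - 5/4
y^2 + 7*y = y*(y + 7)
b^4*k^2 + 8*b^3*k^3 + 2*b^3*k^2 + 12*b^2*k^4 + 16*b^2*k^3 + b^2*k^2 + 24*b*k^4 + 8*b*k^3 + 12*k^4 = (b + 2*k)*(b + 6*k)*(b*k + k)^2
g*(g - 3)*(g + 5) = g^3 + 2*g^2 - 15*g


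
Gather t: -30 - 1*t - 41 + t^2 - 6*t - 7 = t^2 - 7*t - 78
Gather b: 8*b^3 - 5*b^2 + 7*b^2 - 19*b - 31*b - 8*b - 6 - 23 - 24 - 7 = 8*b^3 + 2*b^2 - 58*b - 60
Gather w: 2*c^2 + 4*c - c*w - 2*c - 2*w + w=2*c^2 + 2*c + w*(-c - 1)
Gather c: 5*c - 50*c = -45*c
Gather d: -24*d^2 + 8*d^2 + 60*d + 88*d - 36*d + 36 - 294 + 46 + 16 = -16*d^2 + 112*d - 196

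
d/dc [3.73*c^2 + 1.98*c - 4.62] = 7.46*c + 1.98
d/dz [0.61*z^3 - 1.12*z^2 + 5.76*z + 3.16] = 1.83*z^2 - 2.24*z + 5.76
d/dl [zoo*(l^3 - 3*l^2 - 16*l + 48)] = zoo*(l^2 + l + 1)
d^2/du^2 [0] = 0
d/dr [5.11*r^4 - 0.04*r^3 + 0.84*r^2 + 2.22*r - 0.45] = 20.44*r^3 - 0.12*r^2 + 1.68*r + 2.22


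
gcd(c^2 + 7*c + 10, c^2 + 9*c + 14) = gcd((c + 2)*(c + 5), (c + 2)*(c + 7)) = c + 2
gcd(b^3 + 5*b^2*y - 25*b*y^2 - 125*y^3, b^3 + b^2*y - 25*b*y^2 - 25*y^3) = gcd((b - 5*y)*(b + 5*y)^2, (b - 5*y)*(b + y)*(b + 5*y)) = -b^2 + 25*y^2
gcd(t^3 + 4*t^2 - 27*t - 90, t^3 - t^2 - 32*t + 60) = t^2 + t - 30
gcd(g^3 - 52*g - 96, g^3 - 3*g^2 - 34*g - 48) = g^2 - 6*g - 16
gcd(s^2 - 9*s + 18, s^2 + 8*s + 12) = 1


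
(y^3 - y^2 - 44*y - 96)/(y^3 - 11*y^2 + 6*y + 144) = (y + 4)/(y - 6)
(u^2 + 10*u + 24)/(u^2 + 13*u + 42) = (u + 4)/(u + 7)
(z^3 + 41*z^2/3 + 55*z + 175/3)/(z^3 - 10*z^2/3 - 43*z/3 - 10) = (z^2 + 12*z + 35)/(z^2 - 5*z - 6)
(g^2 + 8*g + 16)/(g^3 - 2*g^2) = (g^2 + 8*g + 16)/(g^2*(g - 2))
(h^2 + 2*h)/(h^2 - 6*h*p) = (h + 2)/(h - 6*p)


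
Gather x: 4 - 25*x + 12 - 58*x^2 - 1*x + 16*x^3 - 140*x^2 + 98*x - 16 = 16*x^3 - 198*x^2 + 72*x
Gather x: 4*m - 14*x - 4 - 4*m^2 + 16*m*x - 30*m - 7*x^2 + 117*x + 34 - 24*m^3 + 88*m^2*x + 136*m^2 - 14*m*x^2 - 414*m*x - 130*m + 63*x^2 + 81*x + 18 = -24*m^3 + 132*m^2 - 156*m + x^2*(56 - 14*m) + x*(88*m^2 - 398*m + 184) + 48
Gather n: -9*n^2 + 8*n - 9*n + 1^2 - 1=-9*n^2 - n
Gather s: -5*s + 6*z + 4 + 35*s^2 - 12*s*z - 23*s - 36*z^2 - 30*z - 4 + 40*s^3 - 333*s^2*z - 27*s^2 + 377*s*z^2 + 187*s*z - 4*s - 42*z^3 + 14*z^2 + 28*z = 40*s^3 + s^2*(8 - 333*z) + s*(377*z^2 + 175*z - 32) - 42*z^3 - 22*z^2 + 4*z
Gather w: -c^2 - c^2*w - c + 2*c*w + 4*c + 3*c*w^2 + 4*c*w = -c^2 + 3*c*w^2 + 3*c + w*(-c^2 + 6*c)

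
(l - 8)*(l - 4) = l^2 - 12*l + 32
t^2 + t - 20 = (t - 4)*(t + 5)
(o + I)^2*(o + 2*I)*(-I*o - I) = -I*o^4 + 4*o^3 - I*o^3 + 4*o^2 + 5*I*o^2 - 2*o + 5*I*o - 2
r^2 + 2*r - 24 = (r - 4)*(r + 6)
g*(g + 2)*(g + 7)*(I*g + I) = I*g^4 + 10*I*g^3 + 23*I*g^2 + 14*I*g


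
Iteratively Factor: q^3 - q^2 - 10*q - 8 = (q - 4)*(q^2 + 3*q + 2) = (q - 4)*(q + 2)*(q + 1)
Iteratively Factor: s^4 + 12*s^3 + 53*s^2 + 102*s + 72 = (s + 3)*(s^3 + 9*s^2 + 26*s + 24) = (s + 2)*(s + 3)*(s^2 + 7*s + 12) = (s + 2)*(s + 3)*(s + 4)*(s + 3)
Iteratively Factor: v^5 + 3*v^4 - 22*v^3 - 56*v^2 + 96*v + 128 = (v + 4)*(v^4 - v^3 - 18*v^2 + 16*v + 32) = (v + 4)^2*(v^3 - 5*v^2 + 2*v + 8) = (v - 2)*(v + 4)^2*(v^2 - 3*v - 4) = (v - 2)*(v + 1)*(v + 4)^2*(v - 4)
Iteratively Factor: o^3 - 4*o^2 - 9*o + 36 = (o - 3)*(o^2 - o - 12) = (o - 4)*(o - 3)*(o + 3)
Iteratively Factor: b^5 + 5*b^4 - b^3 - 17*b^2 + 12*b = (b - 1)*(b^4 + 6*b^3 + 5*b^2 - 12*b) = (b - 1)*(b + 4)*(b^3 + 2*b^2 - 3*b) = (b - 1)^2*(b + 4)*(b^2 + 3*b) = (b - 1)^2*(b + 3)*(b + 4)*(b)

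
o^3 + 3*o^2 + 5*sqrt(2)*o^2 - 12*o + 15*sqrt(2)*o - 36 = (o + 3)*(o - sqrt(2))*(o + 6*sqrt(2))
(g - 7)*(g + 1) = g^2 - 6*g - 7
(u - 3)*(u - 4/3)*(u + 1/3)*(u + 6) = u^4 + 2*u^3 - 193*u^2/9 + 50*u/3 + 8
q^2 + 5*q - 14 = (q - 2)*(q + 7)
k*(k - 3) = k^2 - 3*k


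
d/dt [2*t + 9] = 2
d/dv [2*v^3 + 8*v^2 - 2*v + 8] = 6*v^2 + 16*v - 2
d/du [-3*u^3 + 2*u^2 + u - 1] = -9*u^2 + 4*u + 1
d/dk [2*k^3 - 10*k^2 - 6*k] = 6*k^2 - 20*k - 6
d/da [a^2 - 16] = 2*a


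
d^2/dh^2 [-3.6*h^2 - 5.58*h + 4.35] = -7.20000000000000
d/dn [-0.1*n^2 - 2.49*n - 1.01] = -0.2*n - 2.49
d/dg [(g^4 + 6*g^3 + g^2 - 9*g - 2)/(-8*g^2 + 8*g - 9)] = (-16*g^5 - 24*g^4 + 60*g^3 - 226*g^2 - 50*g + 97)/(64*g^4 - 128*g^3 + 208*g^2 - 144*g + 81)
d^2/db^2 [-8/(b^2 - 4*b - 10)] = 16*(-b^2 + 4*b + 4*(b - 2)^2 + 10)/(-b^2 + 4*b + 10)^3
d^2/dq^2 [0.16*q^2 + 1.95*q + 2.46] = 0.320000000000000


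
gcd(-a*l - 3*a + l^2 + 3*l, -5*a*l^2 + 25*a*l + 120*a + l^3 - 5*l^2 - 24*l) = l + 3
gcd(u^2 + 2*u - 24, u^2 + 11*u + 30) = u + 6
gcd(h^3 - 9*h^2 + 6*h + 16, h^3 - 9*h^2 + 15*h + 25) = h + 1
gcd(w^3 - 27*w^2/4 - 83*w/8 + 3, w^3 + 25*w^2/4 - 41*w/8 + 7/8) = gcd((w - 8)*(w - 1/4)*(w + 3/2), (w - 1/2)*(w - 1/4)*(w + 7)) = w - 1/4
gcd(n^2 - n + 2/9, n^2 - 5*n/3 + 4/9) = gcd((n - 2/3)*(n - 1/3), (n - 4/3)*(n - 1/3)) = n - 1/3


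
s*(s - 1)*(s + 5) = s^3 + 4*s^2 - 5*s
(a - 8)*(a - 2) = a^2 - 10*a + 16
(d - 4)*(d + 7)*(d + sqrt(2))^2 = d^4 + 2*sqrt(2)*d^3 + 3*d^3 - 26*d^2 + 6*sqrt(2)*d^2 - 56*sqrt(2)*d + 6*d - 56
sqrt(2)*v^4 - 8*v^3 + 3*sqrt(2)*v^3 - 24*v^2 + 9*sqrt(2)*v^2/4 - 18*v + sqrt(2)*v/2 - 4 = (v + 1/2)*(v + 2)*(v - 4*sqrt(2))*(sqrt(2)*v + sqrt(2)/2)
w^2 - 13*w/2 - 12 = (w - 8)*(w + 3/2)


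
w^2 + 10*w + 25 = (w + 5)^2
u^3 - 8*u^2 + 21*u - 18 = (u - 3)^2*(u - 2)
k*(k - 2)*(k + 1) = k^3 - k^2 - 2*k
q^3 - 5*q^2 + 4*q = q*(q - 4)*(q - 1)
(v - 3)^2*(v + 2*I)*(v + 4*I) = v^4 - 6*v^3 + 6*I*v^3 + v^2 - 36*I*v^2 + 48*v + 54*I*v - 72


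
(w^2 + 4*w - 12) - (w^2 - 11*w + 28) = 15*w - 40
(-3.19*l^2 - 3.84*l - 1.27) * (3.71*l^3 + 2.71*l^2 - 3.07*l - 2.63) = -11.8349*l^5 - 22.8913*l^4 - 5.3248*l^3 + 16.7368*l^2 + 13.9981*l + 3.3401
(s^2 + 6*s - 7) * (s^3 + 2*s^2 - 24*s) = s^5 + 8*s^4 - 19*s^3 - 158*s^2 + 168*s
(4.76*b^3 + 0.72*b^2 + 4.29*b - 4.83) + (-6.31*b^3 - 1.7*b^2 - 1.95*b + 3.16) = -1.55*b^3 - 0.98*b^2 + 2.34*b - 1.67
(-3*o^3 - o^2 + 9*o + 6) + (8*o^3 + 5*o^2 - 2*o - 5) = 5*o^3 + 4*o^2 + 7*o + 1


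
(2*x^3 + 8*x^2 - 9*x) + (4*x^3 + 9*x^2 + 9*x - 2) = 6*x^3 + 17*x^2 - 2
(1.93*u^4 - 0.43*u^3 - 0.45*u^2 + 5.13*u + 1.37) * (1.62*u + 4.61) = 3.1266*u^5 + 8.2007*u^4 - 2.7113*u^3 + 6.2361*u^2 + 25.8687*u + 6.3157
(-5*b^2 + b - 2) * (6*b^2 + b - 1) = -30*b^4 + b^3 - 6*b^2 - 3*b + 2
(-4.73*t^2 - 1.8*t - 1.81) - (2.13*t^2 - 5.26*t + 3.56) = -6.86*t^2 + 3.46*t - 5.37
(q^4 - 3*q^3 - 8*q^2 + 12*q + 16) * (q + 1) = q^5 - 2*q^4 - 11*q^3 + 4*q^2 + 28*q + 16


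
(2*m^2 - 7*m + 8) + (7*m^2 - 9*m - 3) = 9*m^2 - 16*m + 5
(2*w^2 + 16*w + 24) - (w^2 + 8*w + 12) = w^2 + 8*w + 12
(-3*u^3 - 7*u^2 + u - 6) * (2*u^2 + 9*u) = -6*u^5 - 41*u^4 - 61*u^3 - 3*u^2 - 54*u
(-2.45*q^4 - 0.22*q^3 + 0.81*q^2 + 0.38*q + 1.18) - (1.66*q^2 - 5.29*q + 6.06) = -2.45*q^4 - 0.22*q^3 - 0.85*q^2 + 5.67*q - 4.88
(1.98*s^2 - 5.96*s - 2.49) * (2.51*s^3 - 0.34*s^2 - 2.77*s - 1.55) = 4.9698*s^5 - 15.6328*s^4 - 9.7081*s^3 + 14.2868*s^2 + 16.1353*s + 3.8595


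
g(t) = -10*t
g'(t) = -10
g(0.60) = -6.00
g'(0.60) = -10.00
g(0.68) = -6.80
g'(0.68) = -10.00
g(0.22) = -2.20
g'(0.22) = -10.00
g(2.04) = -20.40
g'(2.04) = -10.00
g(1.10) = -11.00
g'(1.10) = -10.00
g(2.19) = -21.90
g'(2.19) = -10.00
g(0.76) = -7.60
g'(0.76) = -10.00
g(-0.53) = 5.30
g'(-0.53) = -10.00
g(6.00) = -60.00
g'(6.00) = -10.00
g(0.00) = 0.00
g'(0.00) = -10.00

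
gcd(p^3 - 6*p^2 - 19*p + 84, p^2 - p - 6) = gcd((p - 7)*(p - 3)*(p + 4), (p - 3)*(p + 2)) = p - 3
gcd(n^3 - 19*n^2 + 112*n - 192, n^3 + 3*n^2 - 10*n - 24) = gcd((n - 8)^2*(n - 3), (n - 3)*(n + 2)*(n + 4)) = n - 3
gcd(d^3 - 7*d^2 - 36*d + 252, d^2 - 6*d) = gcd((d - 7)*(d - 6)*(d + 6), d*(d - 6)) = d - 6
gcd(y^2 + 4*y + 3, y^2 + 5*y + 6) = y + 3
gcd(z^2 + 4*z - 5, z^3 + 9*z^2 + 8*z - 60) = z + 5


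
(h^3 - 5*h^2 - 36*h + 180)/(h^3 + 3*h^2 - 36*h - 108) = (h - 5)/(h + 3)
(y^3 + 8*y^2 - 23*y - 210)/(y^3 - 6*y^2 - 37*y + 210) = (y + 7)/(y - 7)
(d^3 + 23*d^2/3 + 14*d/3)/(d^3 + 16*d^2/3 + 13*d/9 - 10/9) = 3*d*(d + 7)/(3*d^2 + 14*d - 5)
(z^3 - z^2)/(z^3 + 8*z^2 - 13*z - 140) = z^2*(z - 1)/(z^3 + 8*z^2 - 13*z - 140)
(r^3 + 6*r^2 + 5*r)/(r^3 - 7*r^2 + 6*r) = (r^2 + 6*r + 5)/(r^2 - 7*r + 6)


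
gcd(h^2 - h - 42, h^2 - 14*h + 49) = h - 7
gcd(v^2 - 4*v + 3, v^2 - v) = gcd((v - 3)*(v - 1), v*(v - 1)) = v - 1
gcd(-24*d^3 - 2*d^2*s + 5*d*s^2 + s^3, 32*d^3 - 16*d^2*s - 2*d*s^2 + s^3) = -8*d^2 + 2*d*s + s^2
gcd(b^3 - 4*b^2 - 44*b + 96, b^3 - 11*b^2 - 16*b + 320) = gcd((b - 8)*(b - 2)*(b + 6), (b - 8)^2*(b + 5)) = b - 8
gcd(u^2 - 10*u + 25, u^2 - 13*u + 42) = 1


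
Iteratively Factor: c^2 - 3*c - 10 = (c - 5)*(c + 2)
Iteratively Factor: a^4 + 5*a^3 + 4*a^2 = (a)*(a^3 + 5*a^2 + 4*a) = a*(a + 4)*(a^2 + a) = a^2*(a + 4)*(a + 1)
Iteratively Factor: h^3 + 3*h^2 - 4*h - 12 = (h + 3)*(h^2 - 4) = (h - 2)*(h + 3)*(h + 2)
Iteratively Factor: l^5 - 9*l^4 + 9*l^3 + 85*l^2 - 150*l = (l - 2)*(l^4 - 7*l^3 - 5*l^2 + 75*l) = (l - 5)*(l - 2)*(l^3 - 2*l^2 - 15*l) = l*(l - 5)*(l - 2)*(l^2 - 2*l - 15) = l*(l - 5)^2*(l - 2)*(l + 3)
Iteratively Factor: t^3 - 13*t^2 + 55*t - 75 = (t - 3)*(t^2 - 10*t + 25) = (t - 5)*(t - 3)*(t - 5)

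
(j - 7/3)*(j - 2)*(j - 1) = j^3 - 16*j^2/3 + 9*j - 14/3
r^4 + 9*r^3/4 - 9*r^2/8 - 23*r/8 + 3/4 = (r - 1)*(r - 1/4)*(r + 3/2)*(r + 2)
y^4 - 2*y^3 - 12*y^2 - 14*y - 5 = (y - 5)*(y + 1)^3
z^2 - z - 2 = (z - 2)*(z + 1)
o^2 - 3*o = o*(o - 3)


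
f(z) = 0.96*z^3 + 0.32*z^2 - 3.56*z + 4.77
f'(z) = 2.88*z^2 + 0.64*z - 3.56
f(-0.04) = 4.91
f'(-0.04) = -3.58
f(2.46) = 12.24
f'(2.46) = 15.44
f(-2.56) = -0.13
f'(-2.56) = 13.68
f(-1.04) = 7.74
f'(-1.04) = -1.11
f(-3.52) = -20.60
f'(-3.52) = 29.87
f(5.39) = 145.21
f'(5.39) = 83.56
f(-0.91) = 7.55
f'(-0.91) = -1.76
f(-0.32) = 5.91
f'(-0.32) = -3.47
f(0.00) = 4.77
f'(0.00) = -3.56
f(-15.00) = -3109.83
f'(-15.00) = 634.84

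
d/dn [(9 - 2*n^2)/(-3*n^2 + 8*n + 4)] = 2*(-8*n^2 + 19*n - 36)/(9*n^4 - 48*n^3 + 40*n^2 + 64*n + 16)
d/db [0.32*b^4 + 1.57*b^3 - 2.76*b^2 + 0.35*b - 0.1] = 1.28*b^3 + 4.71*b^2 - 5.52*b + 0.35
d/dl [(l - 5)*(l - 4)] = 2*l - 9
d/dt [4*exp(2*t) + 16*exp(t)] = 8*(exp(t) + 2)*exp(t)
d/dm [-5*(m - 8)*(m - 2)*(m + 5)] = -15*m^2 + 50*m + 170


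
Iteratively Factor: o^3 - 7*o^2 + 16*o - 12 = (o - 2)*(o^2 - 5*o + 6) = (o - 2)^2*(o - 3)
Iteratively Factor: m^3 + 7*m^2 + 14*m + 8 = (m + 4)*(m^2 + 3*m + 2) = (m + 1)*(m + 4)*(m + 2)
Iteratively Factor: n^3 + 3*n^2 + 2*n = (n + 1)*(n^2 + 2*n) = (n + 1)*(n + 2)*(n)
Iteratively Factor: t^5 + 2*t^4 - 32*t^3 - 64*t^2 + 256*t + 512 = (t + 2)*(t^4 - 32*t^2 + 256) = (t + 2)*(t + 4)*(t^3 - 4*t^2 - 16*t + 64) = (t - 4)*(t + 2)*(t + 4)*(t^2 - 16) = (t - 4)*(t + 2)*(t + 4)^2*(t - 4)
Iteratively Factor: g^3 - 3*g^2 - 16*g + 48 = (g - 3)*(g^2 - 16) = (g - 4)*(g - 3)*(g + 4)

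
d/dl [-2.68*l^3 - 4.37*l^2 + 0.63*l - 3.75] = -8.04*l^2 - 8.74*l + 0.63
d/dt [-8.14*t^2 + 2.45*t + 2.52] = 2.45 - 16.28*t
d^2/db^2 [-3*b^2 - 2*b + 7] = -6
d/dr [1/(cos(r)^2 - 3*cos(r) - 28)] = (2*cos(r) - 3)*sin(r)/(sin(r)^2 + 3*cos(r) + 27)^2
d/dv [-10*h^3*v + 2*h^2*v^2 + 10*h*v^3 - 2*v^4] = -10*h^3 + 4*h^2*v + 30*h*v^2 - 8*v^3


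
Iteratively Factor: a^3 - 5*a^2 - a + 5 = (a - 1)*(a^2 - 4*a - 5) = (a - 5)*(a - 1)*(a + 1)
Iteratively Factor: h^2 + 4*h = (h + 4)*(h)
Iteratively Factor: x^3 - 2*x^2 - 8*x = (x - 4)*(x^2 + 2*x) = x*(x - 4)*(x + 2)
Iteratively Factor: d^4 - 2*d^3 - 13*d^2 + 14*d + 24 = (d - 2)*(d^3 - 13*d - 12) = (d - 2)*(d + 3)*(d^2 - 3*d - 4) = (d - 4)*(d - 2)*(d + 3)*(d + 1)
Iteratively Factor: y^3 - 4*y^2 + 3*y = (y - 1)*(y^2 - 3*y) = y*(y - 1)*(y - 3)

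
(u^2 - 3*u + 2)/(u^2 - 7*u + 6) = (u - 2)/(u - 6)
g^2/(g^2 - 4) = g^2/(g^2 - 4)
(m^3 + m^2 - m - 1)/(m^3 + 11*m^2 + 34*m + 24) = (m^2 - 1)/(m^2 + 10*m + 24)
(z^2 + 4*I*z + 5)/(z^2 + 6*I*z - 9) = (z^2 + 4*I*z + 5)/(z^2 + 6*I*z - 9)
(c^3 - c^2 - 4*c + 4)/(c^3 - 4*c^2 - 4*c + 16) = (c - 1)/(c - 4)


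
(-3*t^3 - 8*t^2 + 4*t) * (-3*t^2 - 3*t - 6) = 9*t^5 + 33*t^4 + 30*t^3 + 36*t^2 - 24*t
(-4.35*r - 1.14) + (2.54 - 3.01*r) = 1.4 - 7.36*r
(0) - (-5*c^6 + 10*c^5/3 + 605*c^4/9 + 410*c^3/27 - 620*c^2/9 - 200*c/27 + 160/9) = 5*c^6 - 10*c^5/3 - 605*c^4/9 - 410*c^3/27 + 620*c^2/9 + 200*c/27 - 160/9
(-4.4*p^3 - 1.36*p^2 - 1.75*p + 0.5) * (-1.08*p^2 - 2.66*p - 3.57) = 4.752*p^5 + 13.1728*p^4 + 21.2156*p^3 + 8.9702*p^2 + 4.9175*p - 1.785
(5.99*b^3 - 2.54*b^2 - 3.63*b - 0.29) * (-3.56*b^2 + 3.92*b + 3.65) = -21.3244*b^5 + 32.5232*b^4 + 24.8295*b^3 - 22.4682*b^2 - 14.3863*b - 1.0585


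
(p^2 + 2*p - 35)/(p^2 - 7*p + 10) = (p + 7)/(p - 2)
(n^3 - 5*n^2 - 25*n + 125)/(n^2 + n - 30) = (n^2 - 25)/(n + 6)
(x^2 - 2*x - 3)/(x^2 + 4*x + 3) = (x - 3)/(x + 3)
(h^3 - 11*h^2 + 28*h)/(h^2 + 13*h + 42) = h*(h^2 - 11*h + 28)/(h^2 + 13*h + 42)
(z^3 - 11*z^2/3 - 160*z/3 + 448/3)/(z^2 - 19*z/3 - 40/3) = (3*z^2 + 13*z - 56)/(3*z + 5)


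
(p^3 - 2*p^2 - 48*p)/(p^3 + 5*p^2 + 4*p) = (p^2 - 2*p - 48)/(p^2 + 5*p + 4)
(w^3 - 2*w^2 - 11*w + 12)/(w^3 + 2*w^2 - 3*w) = (w - 4)/w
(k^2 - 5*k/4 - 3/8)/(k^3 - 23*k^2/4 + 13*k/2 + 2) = (k - 3/2)/(k^2 - 6*k + 8)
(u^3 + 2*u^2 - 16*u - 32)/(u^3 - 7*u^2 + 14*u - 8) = (u^2 + 6*u + 8)/(u^2 - 3*u + 2)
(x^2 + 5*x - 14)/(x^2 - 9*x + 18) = (x^2 + 5*x - 14)/(x^2 - 9*x + 18)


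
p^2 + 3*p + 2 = (p + 1)*(p + 2)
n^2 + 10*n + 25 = (n + 5)^2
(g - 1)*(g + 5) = g^2 + 4*g - 5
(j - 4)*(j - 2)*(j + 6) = j^3 - 28*j + 48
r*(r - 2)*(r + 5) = r^3 + 3*r^2 - 10*r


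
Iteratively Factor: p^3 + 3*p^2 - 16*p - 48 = (p + 4)*(p^2 - p - 12) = (p + 3)*(p + 4)*(p - 4)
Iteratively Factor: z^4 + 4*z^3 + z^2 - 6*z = (z)*(z^3 + 4*z^2 + z - 6) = z*(z + 3)*(z^2 + z - 2) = z*(z - 1)*(z + 3)*(z + 2)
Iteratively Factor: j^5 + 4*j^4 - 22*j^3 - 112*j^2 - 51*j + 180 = (j - 1)*(j^4 + 5*j^3 - 17*j^2 - 129*j - 180) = (j - 1)*(j + 3)*(j^3 + 2*j^2 - 23*j - 60) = (j - 5)*(j - 1)*(j + 3)*(j^2 + 7*j + 12) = (j - 5)*(j - 1)*(j + 3)*(j + 4)*(j + 3)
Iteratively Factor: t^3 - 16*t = (t)*(t^2 - 16) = t*(t - 4)*(t + 4)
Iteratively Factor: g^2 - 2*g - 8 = (g - 4)*(g + 2)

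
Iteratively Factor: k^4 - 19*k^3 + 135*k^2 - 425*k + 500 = (k - 4)*(k^3 - 15*k^2 + 75*k - 125) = (k - 5)*(k - 4)*(k^2 - 10*k + 25) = (k - 5)^2*(k - 4)*(k - 5)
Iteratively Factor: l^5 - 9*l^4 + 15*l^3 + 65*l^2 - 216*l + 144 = (l - 1)*(l^4 - 8*l^3 + 7*l^2 + 72*l - 144) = (l - 4)*(l - 1)*(l^3 - 4*l^2 - 9*l + 36) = (l - 4)*(l - 3)*(l - 1)*(l^2 - l - 12) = (l - 4)*(l - 3)*(l - 1)*(l + 3)*(l - 4)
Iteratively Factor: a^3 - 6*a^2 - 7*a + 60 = (a - 4)*(a^2 - 2*a - 15) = (a - 4)*(a + 3)*(a - 5)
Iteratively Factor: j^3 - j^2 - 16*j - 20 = (j + 2)*(j^2 - 3*j - 10) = (j + 2)^2*(j - 5)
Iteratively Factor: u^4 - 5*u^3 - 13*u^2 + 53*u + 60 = (u + 3)*(u^3 - 8*u^2 + 11*u + 20) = (u - 4)*(u + 3)*(u^2 - 4*u - 5) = (u - 4)*(u + 1)*(u + 3)*(u - 5)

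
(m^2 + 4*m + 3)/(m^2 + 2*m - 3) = (m + 1)/(m - 1)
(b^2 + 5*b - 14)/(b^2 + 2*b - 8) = (b + 7)/(b + 4)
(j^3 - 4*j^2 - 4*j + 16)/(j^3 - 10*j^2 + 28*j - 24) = (j^2 - 2*j - 8)/(j^2 - 8*j + 12)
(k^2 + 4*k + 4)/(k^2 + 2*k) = (k + 2)/k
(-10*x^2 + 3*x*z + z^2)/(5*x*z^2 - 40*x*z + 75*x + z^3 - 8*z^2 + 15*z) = (-2*x + z)/(z^2 - 8*z + 15)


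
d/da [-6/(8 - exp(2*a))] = -12*exp(2*a)/(exp(2*a) - 8)^2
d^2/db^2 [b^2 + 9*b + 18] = 2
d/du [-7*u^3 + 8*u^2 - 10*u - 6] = -21*u^2 + 16*u - 10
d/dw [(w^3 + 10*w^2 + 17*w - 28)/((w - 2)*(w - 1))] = (w^2 - 4*w - 50)/(w^2 - 4*w + 4)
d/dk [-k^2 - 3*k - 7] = -2*k - 3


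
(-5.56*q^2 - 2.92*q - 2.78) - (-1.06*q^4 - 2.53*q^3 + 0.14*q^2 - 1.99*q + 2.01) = 1.06*q^4 + 2.53*q^3 - 5.7*q^2 - 0.93*q - 4.79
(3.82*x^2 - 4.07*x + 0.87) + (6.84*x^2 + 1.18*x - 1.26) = 10.66*x^2 - 2.89*x - 0.39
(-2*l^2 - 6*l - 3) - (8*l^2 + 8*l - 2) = -10*l^2 - 14*l - 1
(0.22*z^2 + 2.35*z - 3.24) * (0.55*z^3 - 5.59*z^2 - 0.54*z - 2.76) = 0.121*z^5 + 0.0627000000000002*z^4 - 15.0373*z^3 + 16.2354*z^2 - 4.7364*z + 8.9424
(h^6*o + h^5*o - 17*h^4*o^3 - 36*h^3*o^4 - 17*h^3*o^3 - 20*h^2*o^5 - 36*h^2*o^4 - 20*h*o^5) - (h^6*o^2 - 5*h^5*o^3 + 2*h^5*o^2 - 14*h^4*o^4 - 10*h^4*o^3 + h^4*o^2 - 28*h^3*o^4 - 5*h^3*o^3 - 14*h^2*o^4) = -h^6*o^2 + h^6*o + 5*h^5*o^3 - 2*h^5*o^2 + h^5*o + 14*h^4*o^4 - 7*h^4*o^3 - h^4*o^2 - 8*h^3*o^4 - 12*h^3*o^3 - 20*h^2*o^5 - 22*h^2*o^4 - 20*h*o^5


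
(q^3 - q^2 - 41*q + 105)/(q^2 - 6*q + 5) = (q^2 + 4*q - 21)/(q - 1)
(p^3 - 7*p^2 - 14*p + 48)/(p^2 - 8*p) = p + 1 - 6/p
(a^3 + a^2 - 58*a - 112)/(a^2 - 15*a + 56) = (a^2 + 9*a + 14)/(a - 7)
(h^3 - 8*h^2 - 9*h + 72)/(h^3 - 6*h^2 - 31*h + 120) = (h + 3)/(h + 5)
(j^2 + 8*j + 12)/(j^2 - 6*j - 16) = (j + 6)/(j - 8)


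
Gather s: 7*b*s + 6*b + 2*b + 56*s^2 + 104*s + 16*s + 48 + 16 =8*b + 56*s^2 + s*(7*b + 120) + 64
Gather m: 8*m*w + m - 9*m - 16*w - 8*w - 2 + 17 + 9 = m*(8*w - 8) - 24*w + 24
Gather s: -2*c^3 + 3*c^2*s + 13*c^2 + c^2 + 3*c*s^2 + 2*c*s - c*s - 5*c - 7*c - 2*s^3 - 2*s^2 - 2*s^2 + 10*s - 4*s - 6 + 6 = -2*c^3 + 14*c^2 - 12*c - 2*s^3 + s^2*(3*c - 4) + s*(3*c^2 + c + 6)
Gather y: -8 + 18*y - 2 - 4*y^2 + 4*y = -4*y^2 + 22*y - 10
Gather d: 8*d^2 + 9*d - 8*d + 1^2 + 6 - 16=8*d^2 + d - 9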